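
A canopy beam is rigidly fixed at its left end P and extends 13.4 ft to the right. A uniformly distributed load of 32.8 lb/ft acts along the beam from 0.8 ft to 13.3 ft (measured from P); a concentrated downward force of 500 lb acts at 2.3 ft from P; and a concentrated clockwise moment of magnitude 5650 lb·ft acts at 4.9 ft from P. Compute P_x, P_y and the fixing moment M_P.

P_x = 0, P_y = 910.0 lb, M_P = 9690 lb·ft

Resultant of the distributed load: 32.8 × 12.5 = 410 lb at 7.05 ft from P.
ΣF_x = 0: P_x = 0.
ΣF_y = 0: P_y − 32.8·12.5 − 500 = 0 → P_y = 910.0 lb.
ΣM about P: M_P − (32.8·12.5)·7.05 − 500·2.3 − 5650 = 0 → M_P = 9690 lb·ft.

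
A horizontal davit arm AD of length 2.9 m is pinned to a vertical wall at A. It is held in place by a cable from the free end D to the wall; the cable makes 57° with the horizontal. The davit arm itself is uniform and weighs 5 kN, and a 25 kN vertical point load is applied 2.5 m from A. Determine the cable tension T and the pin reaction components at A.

T = 28.68 kN, A_x = 15.62 kN, A_y = 5.948 kN

ΣM about A: T·sin57°·2.9 − 5·1.45 − 25·2.5 = 0 → T = 69.75/(2.9·0.838671) = 28.6784 ≈ 28.68 kN.
ΣF_x = 0: A_x − T·cos57° = 0 → A_x = 28.6784 × 0.544639 = 15.62 kN.
ΣF_y = 0: A_y + T·sin57° − 5 − 25 = 0 → A_y = 30 − 28.6784 × 0.838671 = 5.948 kN.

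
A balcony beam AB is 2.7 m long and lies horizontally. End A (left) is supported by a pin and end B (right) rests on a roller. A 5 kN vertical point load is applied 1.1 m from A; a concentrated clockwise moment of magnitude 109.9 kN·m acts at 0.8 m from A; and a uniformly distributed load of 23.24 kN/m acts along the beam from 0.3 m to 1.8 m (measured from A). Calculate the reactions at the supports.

Resultant of the distributed load: 23.24 × 1.5 = 34.86 kN at 1.05 m from A.
Moments about A: B_y·2.7 − 5·1.1 − 109.9 − (23.24·1.5)·1.05 = 0 → B_y = 152.003/2.7 = 56.2974 ≈ 56.30 kN.
ΣF_y = 0: A_y + 56.2974 − 5 − 23.24·1.5 = 0 → A_y = -16.44 kN.
ΣF_x = 0: no horizontal applied forces, so A_x = 0.

A_x = 0, A_y = -16.44 kN, B_y = 56.30 kN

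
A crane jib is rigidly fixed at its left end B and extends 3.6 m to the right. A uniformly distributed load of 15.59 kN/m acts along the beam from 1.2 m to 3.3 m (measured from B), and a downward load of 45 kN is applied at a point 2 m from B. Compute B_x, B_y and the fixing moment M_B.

B_x = 0, B_y = 77.74 kN, M_B = 163.7 kN·m

Resultant of the distributed load: 15.59 × 2.1 = 32.739 kN at 2.25 m from B.
ΣF_x = 0: B_x = 0.
ΣF_y = 0: B_y − 15.59·2.1 − 45 = 0 → B_y = 77.74 kN.
ΣM about B: M_B − (15.59·2.1)·2.25 − 45·2 = 0 → M_B = 163.7 kN·m.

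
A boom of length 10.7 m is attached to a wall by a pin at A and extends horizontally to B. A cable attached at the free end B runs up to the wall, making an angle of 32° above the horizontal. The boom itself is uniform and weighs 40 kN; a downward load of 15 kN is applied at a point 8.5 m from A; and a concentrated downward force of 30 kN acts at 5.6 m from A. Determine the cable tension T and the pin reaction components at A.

ΣM about A: T·sin32°·10.7 − 40·5.35 − 15·8.5 − 30·5.6 = 0 → T = 509.5/(10.7·0.529919) = 89.8568 ≈ 89.86 kN.
ΣF_x = 0: A_x − T·cos32° = 0 → A_x = 89.8568 × 0.848048 = 76.20 kN.
ΣF_y = 0: A_y + T·sin32° − 40 − 15 − 30 = 0 → A_y = 85 − 89.8568 × 0.529919 = 37.38 kN.

T = 89.86 kN, A_x = 76.20 kN, A_y = 37.38 kN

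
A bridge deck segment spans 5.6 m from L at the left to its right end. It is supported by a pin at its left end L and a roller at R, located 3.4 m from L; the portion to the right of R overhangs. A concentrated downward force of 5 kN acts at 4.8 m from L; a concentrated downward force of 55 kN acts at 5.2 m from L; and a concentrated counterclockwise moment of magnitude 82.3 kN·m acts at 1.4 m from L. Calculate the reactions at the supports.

L_x = 0, L_y = -6.971 kN, R_y = 66.97 kN

Taking moments about L: R_y·3.4 − 5·4.8 − 55·5.2 + 82.3 = 0 → R_y = 227.7/3.4 = 66.9706 ≈ 66.97 kN.
ΣF_y = 0: L_y + 66.9706 − 5 − 55 = 0 → L_y = -6.971 kN.
ΣF_x = 0: no horizontal applied forces, so L_x = 0.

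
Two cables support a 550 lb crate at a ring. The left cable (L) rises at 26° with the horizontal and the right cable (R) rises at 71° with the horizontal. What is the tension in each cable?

T_L = 180.4 lb, T_R = 498.0 lb

ΣF_x = 0: −T_L·cos26° + T_R·cos71° = 0 → T_R = 2.76069·T_L.
ΣF_y = 0: T_L·sin26° + T_R·sin71° = 550.
Substitute: T_L·(0.438371 + 2.76069·0.945519) = 550 → T_L = 180.407 ≈ 180.4 lb.
Then T_R = 2.76069 × 180.407 = 498.0 lb.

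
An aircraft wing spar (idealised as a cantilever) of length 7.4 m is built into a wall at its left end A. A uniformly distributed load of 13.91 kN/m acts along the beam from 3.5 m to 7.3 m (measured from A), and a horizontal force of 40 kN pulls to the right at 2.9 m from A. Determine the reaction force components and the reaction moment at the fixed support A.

Resultant of the distributed load: 13.91 × 3.8 = 52.858 kN at 5.4 m from A.
ΣF_x = 0: A_x + 40 = 0 → A_x = -40.00 kN.
ΣF_y = 0: A_y − 13.91·3.8 = 0 → A_y = 52.86 kN.
ΣM about A: M_A − (13.91·3.8)·5.4 = 0 → M_A = 285.4 kN·m.

A_x = -40.00 kN, A_y = 52.86 kN, M_A = 285.4 kN·m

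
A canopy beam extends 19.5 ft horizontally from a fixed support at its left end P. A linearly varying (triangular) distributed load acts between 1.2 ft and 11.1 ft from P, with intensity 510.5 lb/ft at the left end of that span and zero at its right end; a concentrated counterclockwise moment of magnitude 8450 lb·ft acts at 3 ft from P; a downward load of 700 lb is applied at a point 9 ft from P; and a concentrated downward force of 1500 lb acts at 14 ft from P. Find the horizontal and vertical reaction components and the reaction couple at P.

P_x = 0, P_y = 4727 lb, M_P = 30220 lb·ft

Resultant of the triangular load: ½ × 510.5 × 9.9 = 2526.975 lb, acting at 4.5 ft from P (one-third of the span from the peak).
ΣF_x = 0: P_x = 0.
ΣF_y = 0: P_y − ½·510.5·9.9 − 700 − 1500 = 0 → P_y = 4727 lb.
ΣM about P: M_P − (½·510.5·9.9)·4.5 + 8450 − 700·9 − 1500·14 = 0 → M_P = 30220 lb·ft.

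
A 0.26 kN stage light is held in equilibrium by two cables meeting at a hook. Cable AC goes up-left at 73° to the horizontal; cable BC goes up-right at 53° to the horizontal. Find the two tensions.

T_AC = 0.1934 kN, T_BC = 0.09396 kN

ΣF_x = 0: −T_AC·cos73° + T_BC·cos53° = 0 → T_BC = 0.485817·T_AC.
ΣF_y = 0: T_AC·sin73° + T_BC·sin53° = 0.26.
Substitute: T_AC·(0.956305 + 0.485817·0.798636) = 0.26 → T_AC = 0.19341 ≈ 0.1934 kN.
Then T_BC = 0.485817 × 0.19341 = 0.09396 kN.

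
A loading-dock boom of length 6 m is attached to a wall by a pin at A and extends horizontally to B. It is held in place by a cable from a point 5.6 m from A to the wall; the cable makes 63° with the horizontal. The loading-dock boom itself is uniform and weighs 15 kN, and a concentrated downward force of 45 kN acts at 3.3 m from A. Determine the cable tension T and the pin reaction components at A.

ΣM about A: T·sin63°·5.6 − 15·3 − 45·3.3 = 0 → T = 193.5/(5.6·0.891007) = 38.7804 ≈ 38.78 kN.
ΣF_x = 0: A_x − T·cos63° = 0 → A_x = 38.7804 × 0.45399 = 17.61 kN.
ΣF_y = 0: A_y + T·sin63° − 15 − 45 = 0 → A_y = 60 − 38.7804 × 0.891007 = 25.45 kN.

T = 38.78 kN, A_x = 17.61 kN, A_y = 25.45 kN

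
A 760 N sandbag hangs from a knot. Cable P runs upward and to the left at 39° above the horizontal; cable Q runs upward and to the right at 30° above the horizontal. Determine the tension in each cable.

ΣF_x = 0: −T_P·cos39° + T_Q·cos30° = 0 → T_Q = 0.897371·T_P.
ΣF_y = 0: T_P·sin39° + T_Q·sin30° = 760.
Substitute: T_P·(0.62932 + 0.897371·0.5) = 760 → T_P = 705.006 ≈ 705.0 N.
Then T_Q = 0.897371 × 705.006 = 632.7 N.

T_P = 705.0 N, T_Q = 632.7 N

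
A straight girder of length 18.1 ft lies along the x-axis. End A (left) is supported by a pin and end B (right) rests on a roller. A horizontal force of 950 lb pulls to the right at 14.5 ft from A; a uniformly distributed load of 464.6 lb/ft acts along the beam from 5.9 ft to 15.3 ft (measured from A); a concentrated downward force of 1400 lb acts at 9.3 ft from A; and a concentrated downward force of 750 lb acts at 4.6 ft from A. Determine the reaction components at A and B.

Resultant of the distributed load: 464.6 × 9.4 = 4367.24 lb at 10.6 ft from A.
Moments about A: B_y·18.1 − (464.6·9.4)·10.6 − 1400·9.3 − 750·4.6 = 0 → B_y = 62762.744/18.1 = 3467.55 ≈ 3468 lb.
ΣF_y = 0: A_y + 3467.55 − 464.6·9.4 − 1400 − 750 = 0 → A_y = 3050 lb.
ΣF_x = 0: A_x + 950 = 0 → A_x = -950.0 lb.

A_x = -950.0 lb, A_y = 3050 lb, B_y = 3468 lb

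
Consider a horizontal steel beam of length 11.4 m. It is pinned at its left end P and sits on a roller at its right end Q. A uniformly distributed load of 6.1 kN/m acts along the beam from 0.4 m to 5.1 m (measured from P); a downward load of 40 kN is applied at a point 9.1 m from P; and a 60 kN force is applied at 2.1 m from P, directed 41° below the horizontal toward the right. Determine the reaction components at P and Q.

Resultant of the distributed load: 6.1 × 4.7 = 28.67 kN at 2.75 m from P.
Taking moments about P: Q_y·11.4 − (6.1·4.7)·2.75 − 40·9.1 − 60·sin41°·2.1 = 0 → Q_y = 525.506/11.4 = 46.097 ≈ 46.10 kN.
ΣF_y = 0: P_y + 46.097 − 6.1·4.7 − 40 − 60·sin41° = 0 → P_y = 61.94 kN.
ΣF_x = 0: P_x + 60·cos41° = 0 → P_x = -45.28 kN.

P_x = -45.28 kN, P_y = 61.94 kN, Q_y = 46.10 kN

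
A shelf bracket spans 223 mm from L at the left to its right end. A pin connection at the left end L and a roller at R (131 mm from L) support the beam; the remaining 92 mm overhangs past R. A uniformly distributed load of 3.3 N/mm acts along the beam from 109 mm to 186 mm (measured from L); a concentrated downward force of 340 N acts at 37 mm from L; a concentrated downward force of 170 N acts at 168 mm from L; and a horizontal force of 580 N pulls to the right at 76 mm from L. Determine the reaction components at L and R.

L_x = -580.0 N, L_y = 163.9 N, R_y = 600.2 N

Resultant of the distributed load: 3.3 × 77 = 254.1 N at 147.5 mm from L.
ΣM about L: R_y·131 − (3.3·77)·147.5 − 340·37 − 170·168 = 0 → R_y = 78619.75/131 = 600.151 ≈ 600.2 N.
ΣF_y = 0: L_y + 600.151 − 3.3·77 − 340 − 170 = 0 → L_y = 163.9 N.
ΣF_x = 0: L_x + 580 = 0 → L_x = -580.0 N.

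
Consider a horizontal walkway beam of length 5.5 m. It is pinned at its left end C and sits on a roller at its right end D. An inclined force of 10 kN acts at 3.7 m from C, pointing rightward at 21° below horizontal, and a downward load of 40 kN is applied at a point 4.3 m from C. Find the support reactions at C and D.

ΣM about C: D_y·5.5 − 10·sin21°·3.7 − 40·4.3 = 0 → D_y = 185.26/5.5 = 33.6836 ≈ 33.68 kN.
ΣF_y = 0: C_y + 33.6836 − 10·sin21° − 40 = 0 → C_y = 9.900 kN.
ΣF_x = 0: C_x + 10·cos21° = 0 → C_x = -9.336 kN.

C_x = -9.336 kN, C_y = 9.900 kN, D_y = 33.68 kN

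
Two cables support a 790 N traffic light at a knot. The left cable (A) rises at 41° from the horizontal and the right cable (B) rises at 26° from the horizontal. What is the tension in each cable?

T_A = 771.4 N, T_B = 647.7 N

ΣF_x = 0: −T_A·cos41° + T_B·cos26° = 0 → T_B = 0.839691·T_A.
ΣF_y = 0: T_A·sin41° + T_B·sin26° = 790.
Substitute: T_A·(0.656059 + 0.839691·0.438371) = 790 → T_A = 771.367 ≈ 771.4 N.
Then T_B = 0.839691 × 771.367 = 647.7 N.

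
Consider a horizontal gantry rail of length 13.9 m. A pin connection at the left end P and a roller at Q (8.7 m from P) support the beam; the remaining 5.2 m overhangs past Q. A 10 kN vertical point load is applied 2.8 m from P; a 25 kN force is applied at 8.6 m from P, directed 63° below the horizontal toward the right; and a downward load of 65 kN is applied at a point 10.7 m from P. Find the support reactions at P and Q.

P_x = -11.35 kN, P_y = -7.905 kN, Q_y = 105.2 kN

Moments about P: Q_y·8.7 − 10·2.8 − 25·sin63°·8.6 − 65·10.7 = 0 → Q_y = 915.066/8.7 = 105.18 ≈ 105.2 kN.
ΣF_y = 0: P_y + 105.18 − 10 − 25·sin63° − 65 = 0 → P_y = -7.905 kN.
ΣF_x = 0: P_x + 25·cos63° = 0 → P_x = -11.35 kN.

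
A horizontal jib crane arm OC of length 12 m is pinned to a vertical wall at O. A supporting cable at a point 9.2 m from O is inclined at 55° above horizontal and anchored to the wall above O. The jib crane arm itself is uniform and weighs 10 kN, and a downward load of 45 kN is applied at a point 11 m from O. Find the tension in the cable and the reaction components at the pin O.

ΣM about O: T·sin55°·9.2 − 10·6 − 45·11 = 0 → T = 555/(9.2·0.819152) = 73.6446 ≈ 73.64 kN.
ΣF_x = 0: O_x − T·cos55° = 0 → O_x = 73.6446 × 0.573576 = 42.24 kN.
ΣF_y = 0: O_y + T·sin55° − 10 − 45 = 0 → O_y = 55 − 73.6446 × 0.819152 = -5.326 kN.

T = 73.64 kN, O_x = 42.24 kN, O_y = -5.326 kN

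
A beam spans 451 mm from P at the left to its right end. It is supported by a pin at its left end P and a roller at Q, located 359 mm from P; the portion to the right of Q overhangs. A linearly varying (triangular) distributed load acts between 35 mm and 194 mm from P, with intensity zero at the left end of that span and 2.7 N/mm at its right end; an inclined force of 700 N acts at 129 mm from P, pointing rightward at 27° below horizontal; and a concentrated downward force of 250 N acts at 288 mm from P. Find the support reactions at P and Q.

P_x = -623.7 N, P_y = 383.4 N, Q_y = 399.1 N

Resultant of the triangular load: ½ × 2.7 × 159 = 214.65 N, acting at 141 mm from P (one-third of the span from the peak).
Moments about P: Q_y·359 − (½·2.7·159)·141 − 700·sin27°·129 − 250·288 = 0 → Q_y = 143261/359 = 399.056 ≈ 399.1 N.
ΣF_y = 0: P_y + 399.056 − ½·2.7·159 − 700·sin27° − 250 = 0 → P_y = 383.4 N.
ΣF_x = 0: P_x + 700·cos27° = 0 → P_x = -623.7 N.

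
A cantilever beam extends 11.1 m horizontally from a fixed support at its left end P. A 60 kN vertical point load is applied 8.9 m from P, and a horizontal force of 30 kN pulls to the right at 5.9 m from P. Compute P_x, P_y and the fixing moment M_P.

P_x = -30.00 kN, P_y = 60.00 kN, M_P = 534.0 kN·m

ΣF_x = 0: P_x + 30 = 0 → P_x = -30.00 kN.
ΣF_y = 0: P_y − 60 = 0 → P_y = 60.00 kN.
ΣM about P: M_P − 60·8.9 = 0 → M_P = 534.0 kN·m.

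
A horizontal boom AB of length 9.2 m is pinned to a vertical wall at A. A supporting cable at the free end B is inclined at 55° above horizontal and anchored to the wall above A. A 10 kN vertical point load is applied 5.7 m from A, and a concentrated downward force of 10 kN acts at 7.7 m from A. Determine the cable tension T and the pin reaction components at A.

T = 17.78 kN, A_x = 10.20 kN, A_y = 5.435 kN

ΣM about A: T·sin55°·9.2 − 10·5.7 − 10·7.7 = 0 → T = 134/(9.2·0.819152) = 17.7808 ≈ 17.78 kN.
ΣF_x = 0: A_x − T·cos55° = 0 → A_x = 17.7808 × 0.573576 = 10.20 kN.
ΣF_y = 0: A_y + T·sin55° − 10 − 10 = 0 → A_y = 20 − 17.7808 × 0.819152 = 5.435 kN.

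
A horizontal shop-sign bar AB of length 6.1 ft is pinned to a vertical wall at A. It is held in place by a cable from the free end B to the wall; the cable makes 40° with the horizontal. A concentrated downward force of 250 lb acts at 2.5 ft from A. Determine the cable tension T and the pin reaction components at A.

T = 159.4 lb, A_x = 122.1 lb, A_y = 147.5 lb

ΣM about A: T·sin40°·6.1 − 250·2.5 = 0 → T = 625/(6.1·0.642788) = 159.398 ≈ 159.4 lb.
ΣF_x = 0: A_x − T·cos40° = 0 → A_x = 159.398 × 0.766044 = 122.1 lb.
ΣF_y = 0: A_y + T·sin40° − 250 = 0 → A_y = 250 − 159.398 × 0.642788 = 147.5 lb.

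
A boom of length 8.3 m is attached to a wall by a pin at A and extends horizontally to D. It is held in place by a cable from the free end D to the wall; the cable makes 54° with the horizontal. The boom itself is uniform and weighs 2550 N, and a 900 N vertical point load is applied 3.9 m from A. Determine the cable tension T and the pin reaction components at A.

ΣM about A: T·sin54°·8.3 − 2550·4.15 − 900·3.9 = 0 → T = 14092.5/(8.3·0.809017) = 2098.71 ≈ 2099 N.
ΣF_x = 0: A_x − T·cos54° = 0 → A_x = 2098.71 × 0.587785 = 1234 N.
ΣF_y = 0: A_y + T·sin54° − 2550 − 900 = 0 → A_y = 3450 − 2098.71 × 0.809017 = 1752 N.

T = 2099 N, A_x = 1234 N, A_y = 1752 N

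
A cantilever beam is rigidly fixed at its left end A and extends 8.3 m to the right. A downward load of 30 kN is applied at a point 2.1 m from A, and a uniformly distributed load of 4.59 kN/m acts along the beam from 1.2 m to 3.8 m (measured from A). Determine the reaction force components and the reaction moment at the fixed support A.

Resultant of the distributed load: 4.59 × 2.6 = 11.934 kN at 2.5 m from A.
ΣF_x = 0: A_x = 0.
ΣF_y = 0: A_y − 30 − 4.59·2.6 = 0 → A_y = 41.93 kN.
ΣM about A: M_A − 30·2.1 − (4.59·2.6)·2.5 = 0 → M_A = 92.83 kN·m.

A_x = 0, A_y = 41.93 kN, M_A = 92.83 kN·m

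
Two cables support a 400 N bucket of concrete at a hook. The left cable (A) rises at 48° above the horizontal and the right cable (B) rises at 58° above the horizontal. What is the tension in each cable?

T_A = 220.5 N, T_B = 278.4 N

ΣF_x = 0: −T_A·cos48° + T_B·cos58° = 0 → T_B = 1.2627·T_A.
ΣF_y = 0: T_A·sin48° + T_B·sin58° = 400.
Substitute: T_A·(0.743145 + 1.2627·0.848048) = 400 → T_A = 220.51 ≈ 220.5 N.
Then T_B = 1.2627 × 220.51 = 278.4 N.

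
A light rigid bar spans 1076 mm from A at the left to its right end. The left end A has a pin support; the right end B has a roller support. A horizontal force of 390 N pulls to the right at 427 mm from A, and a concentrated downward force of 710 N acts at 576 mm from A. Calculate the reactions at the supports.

ΣM about A: B_y·1076 − 710·576 = 0 → B_y = 408960/1076 = 380.074 ≈ 380.1 N.
ΣF_y = 0: A_y + 380.074 − 710 = 0 → A_y = 329.9 N.
ΣF_x = 0: A_x + 390 = 0 → A_x = -390.0 N.

A_x = -390.0 N, A_y = 329.9 N, B_y = 380.1 N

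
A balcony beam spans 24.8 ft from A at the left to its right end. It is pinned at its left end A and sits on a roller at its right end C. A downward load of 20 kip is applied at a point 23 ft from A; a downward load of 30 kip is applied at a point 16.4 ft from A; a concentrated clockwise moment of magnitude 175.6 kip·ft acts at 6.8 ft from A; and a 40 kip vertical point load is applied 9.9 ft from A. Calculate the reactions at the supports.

Taking moments about A: C_y·24.8 − 20·23 − 30·16.4 − 175.6 − 40·9.9 = 0 → C_y = 1523.6/24.8 = 61.4355 ≈ 61.44 kip.
ΣF_y = 0: A_y + 61.4355 − 20 − 30 − 40 = 0 → A_y = 28.56 kip.
ΣF_x = 0: no horizontal applied forces, so A_x = 0.

A_x = 0, A_y = 28.56 kip, C_y = 61.44 kip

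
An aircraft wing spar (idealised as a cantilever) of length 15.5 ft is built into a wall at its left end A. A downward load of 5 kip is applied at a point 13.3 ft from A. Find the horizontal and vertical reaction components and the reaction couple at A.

ΣF_x = 0: A_x = 0.
ΣF_y = 0: A_y − 5 = 0 → A_y = 5.000 kip.
ΣM about A: M_A − 5·13.3 = 0 → M_A = 66.50 kip·ft.

A_x = 0, A_y = 5.000 kip, M_A = 66.50 kip·ft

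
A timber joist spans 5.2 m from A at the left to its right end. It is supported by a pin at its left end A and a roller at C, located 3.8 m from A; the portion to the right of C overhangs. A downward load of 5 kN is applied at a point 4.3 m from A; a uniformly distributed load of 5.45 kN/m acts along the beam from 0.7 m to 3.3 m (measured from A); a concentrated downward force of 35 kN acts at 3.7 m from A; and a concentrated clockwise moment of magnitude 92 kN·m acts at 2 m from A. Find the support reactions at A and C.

A_x = 0, A_y = -17.24 kN, C_y = 71.41 kN

Resultant of the distributed load: 5.45 × 2.6 = 14.17 kN at 2 m from A.
Taking moments about A: C_y·3.8 − 5·4.3 − (5.45·2.6)·2 − 35·3.7 − 92 = 0 → C_y = 271.34/3.8 = 71.4053 ≈ 71.41 kN.
ΣF_y = 0: A_y + 71.4053 − 5 − 5.45·2.6 − 35 = 0 → A_y = -17.24 kN.
ΣF_x = 0: no horizontal applied forces, so A_x = 0.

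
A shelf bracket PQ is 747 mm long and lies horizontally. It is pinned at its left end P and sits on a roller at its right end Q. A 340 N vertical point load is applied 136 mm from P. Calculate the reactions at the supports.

Moments about P: Q_y·747 − 340·136 = 0 → Q_y = 46240/747 = 61.9009 ≈ 61.90 N.
ΣF_y = 0: P_y + 61.9009 − 340 = 0 → P_y = 278.1 N.
ΣF_x = 0: no horizontal applied forces, so P_x = 0.

P_x = 0, P_y = 278.1 N, Q_y = 61.90 N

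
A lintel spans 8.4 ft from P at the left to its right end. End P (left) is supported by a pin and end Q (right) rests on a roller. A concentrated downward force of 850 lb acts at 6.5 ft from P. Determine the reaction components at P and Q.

P_x = 0, P_y = 192.3 lb, Q_y = 657.7 lb

Moments about P: Q_y·8.4 − 850·6.5 = 0 → Q_y = 5525/8.4 = 657.738 ≈ 657.7 lb.
ΣF_y = 0: P_y + 657.738 − 850 = 0 → P_y = 192.3 lb.
ΣF_x = 0: no horizontal applied forces, so P_x = 0.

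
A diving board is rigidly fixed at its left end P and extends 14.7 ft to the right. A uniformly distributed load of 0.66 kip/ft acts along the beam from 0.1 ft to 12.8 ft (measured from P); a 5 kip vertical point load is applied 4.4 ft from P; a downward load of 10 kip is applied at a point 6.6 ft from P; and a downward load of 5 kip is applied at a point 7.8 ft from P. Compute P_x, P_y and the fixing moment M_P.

P_x = 0, P_y = 28.38 kip, M_P = 181.1 kip·ft

Resultant of the distributed load: 0.66 × 12.7 = 8.382 kip at 6.45 ft from P.
ΣF_x = 0: P_x = 0.
ΣF_y = 0: P_y − 0.66·12.7 − 5 − 10 − 5 = 0 → P_y = 28.38 kip.
ΣM about P: M_P − (0.66·12.7)·6.45 − 5·4.4 − 10·6.6 − 5·7.8 = 0 → M_P = 181.1 kip·ft.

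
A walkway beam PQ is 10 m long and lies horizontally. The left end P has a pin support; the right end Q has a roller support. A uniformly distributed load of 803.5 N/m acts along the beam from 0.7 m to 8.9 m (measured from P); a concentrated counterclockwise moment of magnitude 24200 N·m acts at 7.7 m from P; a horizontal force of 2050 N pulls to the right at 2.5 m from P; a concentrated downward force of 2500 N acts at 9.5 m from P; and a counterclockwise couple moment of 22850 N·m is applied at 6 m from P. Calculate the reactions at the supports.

P_x = -2050 N, P_y = 8256 N, Q_y = 832.6 N

Resultant of the distributed load: 803.5 × 8.2 = 6588.7 N at 4.8 m from P.
Moments about P: Q_y·10 − (803.5·8.2)·4.8 + 24200 − 2500·9.5 + 22850 = 0 → Q_y = 8325.76/10 = 832.576 ≈ 832.6 N.
ΣF_y = 0: P_y + 832.576 − 803.5·8.2 − 2500 = 0 → P_y = 8256 N.
ΣF_x = 0: P_x + 2050 = 0 → P_x = -2050 N.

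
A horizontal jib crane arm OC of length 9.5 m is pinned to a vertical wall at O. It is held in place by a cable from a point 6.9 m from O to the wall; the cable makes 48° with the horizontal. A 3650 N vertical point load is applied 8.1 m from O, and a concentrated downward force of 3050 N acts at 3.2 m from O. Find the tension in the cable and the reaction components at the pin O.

ΣM about O: T·sin48°·6.9 − 3650·8.1 − 3050·3.2 = 0 → T = 39325/(6.9·0.743145) = 7669.13 ≈ 7669 N.
ΣF_x = 0: O_x − T·cos48° = 0 → O_x = 7669.13 × 0.669131 = 5132 N.
ΣF_y = 0: O_y + T·sin48° − 3650 − 3050 = 0 → O_y = 6700 − 7669.13 × 0.743145 = 1001 N.

T = 7669 N, O_x = 5132 N, O_y = 1001 N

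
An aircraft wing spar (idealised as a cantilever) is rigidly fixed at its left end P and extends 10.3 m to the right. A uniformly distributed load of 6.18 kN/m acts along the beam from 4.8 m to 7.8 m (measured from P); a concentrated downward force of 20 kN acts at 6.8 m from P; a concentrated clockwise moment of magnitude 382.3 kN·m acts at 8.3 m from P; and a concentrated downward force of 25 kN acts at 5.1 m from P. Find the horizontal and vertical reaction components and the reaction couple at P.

P_x = 0, P_y = 63.54 kN, M_P = 762.6 kN·m

Resultant of the distributed load: 6.18 × 3 = 18.54 kN at 6.3 m from P.
ΣF_x = 0: P_x = 0.
ΣF_y = 0: P_y − 6.18·3 − 20 − 25 = 0 → P_y = 63.54 kN.
ΣM about P: M_P − (6.18·3)·6.3 − 20·6.8 − 382.3 − 25·5.1 = 0 → M_P = 762.6 kN·m.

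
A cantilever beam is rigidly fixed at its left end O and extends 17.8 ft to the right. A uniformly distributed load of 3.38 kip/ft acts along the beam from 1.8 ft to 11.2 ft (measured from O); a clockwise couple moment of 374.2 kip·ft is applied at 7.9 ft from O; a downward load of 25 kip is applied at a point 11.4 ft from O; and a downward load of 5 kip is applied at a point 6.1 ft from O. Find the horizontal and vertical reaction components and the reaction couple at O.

O_x = 0, O_y = 61.77 kip, M_O = 896.2 kip·ft

Resultant of the distributed load: 3.38 × 9.4 = 31.772 kip at 6.5 ft from O.
ΣF_x = 0: O_x = 0.
ΣF_y = 0: O_y − 3.38·9.4 − 25 − 5 = 0 → O_y = 61.77 kip.
ΣM about O: M_O − (3.38·9.4)·6.5 − 374.2 − 25·11.4 − 5·6.1 = 0 → M_O = 896.2 kip·ft.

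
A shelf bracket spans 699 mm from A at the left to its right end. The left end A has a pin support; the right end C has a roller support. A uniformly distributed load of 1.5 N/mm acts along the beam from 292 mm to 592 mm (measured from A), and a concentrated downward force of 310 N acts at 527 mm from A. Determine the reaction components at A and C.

A_x = 0, A_y = 241.7 N, C_y = 518.3 N

Resultant of the distributed load: 1.5 × 300 = 450 N at 442 mm from A.
Taking moments about A: C_y·699 − (1.5·300)·442 − 310·527 = 0 → C_y = 362270/699 = 518.269 ≈ 518.3 N.
ΣF_y = 0: A_y + 518.269 − 1.5·300 − 310 = 0 → A_y = 241.7 N.
ΣF_x = 0: no horizontal applied forces, so A_x = 0.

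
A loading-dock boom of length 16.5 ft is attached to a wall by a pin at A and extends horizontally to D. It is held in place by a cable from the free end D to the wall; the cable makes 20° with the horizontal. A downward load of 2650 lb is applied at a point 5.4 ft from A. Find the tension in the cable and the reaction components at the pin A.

ΣM about A: T·sin20°·16.5 − 2650·5.4 = 0 → T = 14310/(16.5·0.34202) = 2535.74 ≈ 2536 lb.
ΣF_x = 0: A_x − T·cos20° = 0 → A_x = 2535.74 × 0.939693 = 2383 lb.
ΣF_y = 0: A_y + T·sin20° − 2650 = 0 → A_y = 2650 − 2535.74 × 0.34202 = 1783 lb.

T = 2536 lb, A_x = 2383 lb, A_y = 1783 lb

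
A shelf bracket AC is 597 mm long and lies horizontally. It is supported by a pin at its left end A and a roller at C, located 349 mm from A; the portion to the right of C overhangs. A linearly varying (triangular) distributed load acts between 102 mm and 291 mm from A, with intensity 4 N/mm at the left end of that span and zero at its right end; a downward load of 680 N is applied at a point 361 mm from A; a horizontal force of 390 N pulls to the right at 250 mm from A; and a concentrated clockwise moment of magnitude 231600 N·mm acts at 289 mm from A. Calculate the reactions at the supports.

Resultant of the triangular load: ½ × 4 × 189 = 378 N, acting at 165 mm from A (one-third of the span from the peak).
ΣM about A: C_y·349 − (½·4·189)·165 − 680·361 − 231600 = 0 → C_y = 539450/349 = 1545.7 ≈ 1546 N.
ΣF_y = 0: A_y + 1545.7 − ½·4·189 − 680 = 0 → A_y = -487.7 N.
ΣF_x = 0: A_x + 390 = 0 → A_x = -390.0 N.

A_x = -390.0 N, A_y = -487.7 N, C_y = 1546 N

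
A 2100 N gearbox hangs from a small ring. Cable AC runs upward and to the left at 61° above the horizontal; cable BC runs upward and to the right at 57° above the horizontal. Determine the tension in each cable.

ΣF_x = 0: −T_AC·cos61° + T_BC·cos57° = 0 → T_BC = 0.890149·T_AC.
ΣF_y = 0: T_AC·sin61° + T_BC·sin57° = 2100.
Substitute: T_AC·(0.87462 + 0.890149·0.838671) = 2100 → T_AC = 1295.37 ≈ 1295 N.
Then T_BC = 0.890149 × 1295.37 = 1153 N.

T_AC = 1295 N, T_BC = 1153 N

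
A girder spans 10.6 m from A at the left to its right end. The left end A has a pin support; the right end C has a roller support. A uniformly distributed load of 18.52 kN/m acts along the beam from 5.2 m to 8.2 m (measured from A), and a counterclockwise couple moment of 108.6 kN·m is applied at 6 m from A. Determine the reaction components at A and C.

Resultant of the distributed load: 18.52 × 3 = 55.56 kN at 6.7 m from A.
ΣM about A: C_y·10.6 − (18.52·3)·6.7 + 108.6 = 0 → C_y = 263.652/10.6 = 24.8728 ≈ 24.87 kN.
ΣF_y = 0: A_y + 24.8728 − 18.52·3 = 0 → A_y = 30.69 kN.
ΣF_x = 0: no horizontal applied forces, so A_x = 0.

A_x = 0, A_y = 30.69 kN, C_y = 24.87 kN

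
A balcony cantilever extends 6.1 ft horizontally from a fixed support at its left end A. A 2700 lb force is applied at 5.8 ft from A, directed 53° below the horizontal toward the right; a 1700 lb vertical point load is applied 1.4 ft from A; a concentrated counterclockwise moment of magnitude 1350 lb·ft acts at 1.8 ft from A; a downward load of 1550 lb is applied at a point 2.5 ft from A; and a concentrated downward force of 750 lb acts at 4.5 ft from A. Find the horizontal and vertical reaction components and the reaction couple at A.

ΣF_x = 0: A_x + 2700·cos53° = 0 → A_x = -1625 lb.
ΣF_y = 0: A_y − 2700·sin53° − 1700 − 1550 − 750 = 0 → A_y = 6156 lb.
ΣM about A: M_A − 2700·sin53°·5.8 − 1700·1.4 + 1350 − 1550·2.5 − 750·4.5 = 0 → M_A = 20790 lb·ft.

A_x = -1625 lb, A_y = 6156 lb, M_A = 20790 lb·ft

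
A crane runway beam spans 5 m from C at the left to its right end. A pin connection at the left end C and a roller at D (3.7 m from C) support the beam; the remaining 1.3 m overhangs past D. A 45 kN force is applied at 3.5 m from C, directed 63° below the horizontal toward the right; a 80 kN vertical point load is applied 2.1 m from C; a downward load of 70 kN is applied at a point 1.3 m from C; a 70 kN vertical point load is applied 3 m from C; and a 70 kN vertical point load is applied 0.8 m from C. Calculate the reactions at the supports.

C_x = -20.43 kN, C_y = 150.3 kN, D_y = 179.8 kN

Taking moments about C: D_y·3.7 − 45·sin63°·3.5 − 80·2.1 − 70·1.3 − 70·3 − 70·0.8 = 0 → D_y = 665.334/3.7 = 179.82 ≈ 179.8 kN.
ΣF_y = 0: C_y + 179.82 − 45·sin63° − 80 − 70 − 70 − 70 = 0 → C_y = 150.3 kN.
ΣF_x = 0: C_x + 45·cos63° = 0 → C_x = -20.43 kN.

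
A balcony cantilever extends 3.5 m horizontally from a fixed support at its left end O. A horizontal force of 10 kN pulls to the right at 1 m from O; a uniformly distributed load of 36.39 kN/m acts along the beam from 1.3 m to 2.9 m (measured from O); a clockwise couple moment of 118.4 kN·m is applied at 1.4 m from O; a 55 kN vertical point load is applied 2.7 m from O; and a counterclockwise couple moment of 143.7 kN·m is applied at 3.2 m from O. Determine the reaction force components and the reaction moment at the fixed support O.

Resultant of the distributed load: 36.39 × 1.6 = 58.224 kN at 2.1 m from O.
ΣF_x = 0: O_x + 10 = 0 → O_x = -10.00 kN.
ΣF_y = 0: O_y − 36.39·1.6 − 55 = 0 → O_y = 113.2 kN.
ΣM about O: M_O − (36.39·1.6)·2.1 − 118.4 − 55·2.7 + 143.7 = 0 → M_O = 245.5 kN·m.

O_x = -10.00 kN, O_y = 113.2 kN, M_O = 245.5 kN·m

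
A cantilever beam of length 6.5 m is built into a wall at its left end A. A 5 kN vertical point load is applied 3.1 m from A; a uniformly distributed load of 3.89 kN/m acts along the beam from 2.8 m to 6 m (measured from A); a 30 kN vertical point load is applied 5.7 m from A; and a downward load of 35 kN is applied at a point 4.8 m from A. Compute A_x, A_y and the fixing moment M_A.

A_x = 0, A_y = 82.45 kN, M_A = 409.3 kN·m

Resultant of the distributed load: 3.89 × 3.2 = 12.448 kN at 4.4 m from A.
ΣF_x = 0: A_x = 0.
ΣF_y = 0: A_y − 5 − 3.89·3.2 − 30 − 35 = 0 → A_y = 82.45 kN.
ΣM about A: M_A − 5·3.1 − (3.89·3.2)·4.4 − 30·5.7 − 35·4.8 = 0 → M_A = 409.3 kN·m.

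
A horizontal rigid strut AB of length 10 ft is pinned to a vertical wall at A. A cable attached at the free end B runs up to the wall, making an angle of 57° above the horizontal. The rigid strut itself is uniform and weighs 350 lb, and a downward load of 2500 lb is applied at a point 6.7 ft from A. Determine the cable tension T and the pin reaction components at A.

ΣM about A: T·sin57°·10 − 350·5 − 2500·6.7 = 0 → T = 18500/(10·0.838671) = 2205.87 ≈ 2206 lb.
ΣF_x = 0: A_x − T·cos57° = 0 → A_x = 2205.87 × 0.544639 = 1201 lb.
ΣF_y = 0: A_y + T·sin57° − 350 − 2500 = 0 → A_y = 2850 − 2205.87 × 0.838671 = 1000 lb.

T = 2206 lb, A_x = 1201 lb, A_y = 1000 lb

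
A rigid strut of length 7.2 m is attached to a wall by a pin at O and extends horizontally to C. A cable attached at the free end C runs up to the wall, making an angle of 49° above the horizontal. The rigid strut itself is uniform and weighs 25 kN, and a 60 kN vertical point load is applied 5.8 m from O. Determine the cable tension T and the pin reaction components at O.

ΣM about O: T·sin49°·7.2 − 25·3.6 − 60·5.8 = 0 → T = 438/(7.2·0.75471) = 80.6049 ≈ 80.60 kN.
ΣF_x = 0: O_x − T·cos49° = 0 → O_x = 80.6049 × 0.656059 = 52.88 kN.
ΣF_y = 0: O_y + T·sin49° − 25 − 60 = 0 → O_y = 85 − 80.6049 × 0.75471 = 24.17 kN.

T = 80.60 kN, O_x = 52.88 kN, O_y = 24.17 kN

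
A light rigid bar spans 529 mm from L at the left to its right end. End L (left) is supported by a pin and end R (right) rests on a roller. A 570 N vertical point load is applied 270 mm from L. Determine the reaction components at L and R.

L_x = 0, L_y = 279.1 N, R_y = 290.9 N

ΣM about L: R_y·529 − 570·270 = 0 → R_y = 153900/529 = 290.926 ≈ 290.9 N.
ΣF_y = 0: L_y + 290.926 − 570 = 0 → L_y = 279.1 N.
ΣF_x = 0: no horizontal applied forces, so L_x = 0.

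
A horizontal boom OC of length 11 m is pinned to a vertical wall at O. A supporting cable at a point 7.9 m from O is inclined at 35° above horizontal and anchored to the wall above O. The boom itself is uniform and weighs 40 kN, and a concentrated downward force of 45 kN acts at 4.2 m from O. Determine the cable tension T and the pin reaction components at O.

ΣM about O: T·sin35°·7.9 − 40·5.5 − 45·4.2 = 0 → T = 409/(7.9·0.573576) = 90.2621 ≈ 90.26 kN.
ΣF_x = 0: O_x − T·cos35° = 0 → O_x = 90.2621 × 0.819152 = 73.94 kN.
ΣF_y = 0: O_y + T·sin35° − 40 − 45 = 0 → O_y = 85 − 90.2621 × 0.573576 = 33.23 kN.

T = 90.26 kN, O_x = 73.94 kN, O_y = 33.23 kN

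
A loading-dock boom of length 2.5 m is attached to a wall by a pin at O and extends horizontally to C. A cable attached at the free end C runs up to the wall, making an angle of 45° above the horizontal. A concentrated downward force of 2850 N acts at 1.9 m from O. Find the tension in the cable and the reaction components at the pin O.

T = 3063 N, O_x = 2166 N, O_y = 684.0 N

ΣM about O: T·sin45°·2.5 − 2850·1.9 = 0 → T = 5415/(2.5·0.707107) = 3063.19 ≈ 3063 N.
ΣF_x = 0: O_x − T·cos45° = 0 → O_x = 3063.19 × 0.707107 = 2166 N.
ΣF_y = 0: O_y + T·sin45° − 2850 = 0 → O_y = 2850 − 3063.19 × 0.707107 = 684.0 N.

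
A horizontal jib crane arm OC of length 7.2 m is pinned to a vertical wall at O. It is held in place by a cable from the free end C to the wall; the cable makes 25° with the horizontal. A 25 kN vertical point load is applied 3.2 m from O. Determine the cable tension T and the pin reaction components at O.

T = 26.29 kN, O_x = 23.83 kN, O_y = 13.89 kN

ΣM about O: T·sin25°·7.2 − 25·3.2 = 0 → T = 80/(7.2·0.422618) = 26.2911 ≈ 26.29 kN.
ΣF_x = 0: O_x − T·cos25° = 0 → O_x = 26.2911 × 0.906308 = 23.83 kN.
ΣF_y = 0: O_y + T·sin25° − 25 = 0 → O_y = 25 − 26.2911 × 0.422618 = 13.89 kN.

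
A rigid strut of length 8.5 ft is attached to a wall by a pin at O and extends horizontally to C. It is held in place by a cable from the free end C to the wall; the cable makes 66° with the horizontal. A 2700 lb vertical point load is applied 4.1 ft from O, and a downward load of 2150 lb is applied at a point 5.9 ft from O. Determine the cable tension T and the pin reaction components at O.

T = 3059 lb, O_x = 1244 lb, O_y = 2055 lb

ΣM about O: T·sin66°·8.5 − 2700·4.1 − 2150·5.9 = 0 → T = 23755/(8.5·0.913545) = 3059.19 ≈ 3059 lb.
ΣF_x = 0: O_x − T·cos66° = 0 → O_x = 3059.19 × 0.406737 = 1244 lb.
ΣF_y = 0: O_y + T·sin66° − 2700 − 2150 = 0 → O_y = 4850 − 3059.19 × 0.913545 = 2055 lb.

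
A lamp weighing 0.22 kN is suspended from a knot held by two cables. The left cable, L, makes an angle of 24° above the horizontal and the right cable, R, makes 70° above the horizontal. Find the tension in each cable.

ΣF_x = 0: −T_L·cos24° + T_R·cos70° = 0 → T_R = 2.67103·T_L.
ΣF_y = 0: T_L·sin24° + T_R·sin70° = 0.22.
Substitute: T_L·(0.406737 + 2.67103·0.939693) = 0.22 → T_L = 0.0754281 ≈ 0.07543 kN.
Then T_R = 2.67103 × 0.0754281 = 0.2015 kN.

T_L = 0.07543 kN, T_R = 0.2015 kN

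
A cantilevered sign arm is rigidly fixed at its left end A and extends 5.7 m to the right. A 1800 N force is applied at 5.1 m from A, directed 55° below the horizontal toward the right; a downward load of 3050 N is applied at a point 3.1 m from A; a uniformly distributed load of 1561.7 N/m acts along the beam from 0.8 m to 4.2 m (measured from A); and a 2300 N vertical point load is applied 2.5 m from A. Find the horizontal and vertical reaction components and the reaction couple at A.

A_x = -1032 N, A_y = 12130 N, M_A = 36000 N·m

Resultant of the distributed load: 1561.7 × 3.4 = 5309.78 N at 2.5 m from A.
ΣF_x = 0: A_x + 1800·cos55° = 0 → A_x = -1032 N.
ΣF_y = 0: A_y − 1800·sin55° − 3050 − 1561.7·3.4 − 2300 = 0 → A_y = 12130 N.
ΣM about A: M_A − 1800·sin55°·5.1 − 3050·3.1 − (1561.7·3.4)·2.5 − 2300·2.5 = 0 → M_A = 36000 N·m.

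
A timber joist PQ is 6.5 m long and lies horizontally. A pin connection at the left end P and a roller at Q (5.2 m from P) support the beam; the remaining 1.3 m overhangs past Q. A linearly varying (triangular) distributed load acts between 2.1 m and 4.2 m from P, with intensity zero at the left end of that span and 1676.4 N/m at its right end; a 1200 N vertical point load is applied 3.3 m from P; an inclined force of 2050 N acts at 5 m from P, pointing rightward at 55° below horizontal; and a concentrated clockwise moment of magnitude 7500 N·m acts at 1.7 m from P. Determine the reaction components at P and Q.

Resultant of the triangular load: ½ × 1676.4 × 2.1 = 1760.22 N, acting at 3.5 m from P (one-third of the span from the peak).
Moments about P: Q_y·5.2 − (½·1676.4·2.1)·3.5 − 1200·3.3 − 2050·sin55°·5 − 7500 = 0 → Q_y = 26017.1/5.2 = 5003.29 ≈ 5003 N.
ΣF_y = 0: P_y + 5003.29 − ½·1676.4·2.1 − 1200 − 2050·sin55° = 0 → P_y = -363.8 N.
ΣF_x = 0: P_x + 2050·cos55° = 0 → P_x = -1176 N.

P_x = -1176 N, P_y = -363.8 N, Q_y = 5003 N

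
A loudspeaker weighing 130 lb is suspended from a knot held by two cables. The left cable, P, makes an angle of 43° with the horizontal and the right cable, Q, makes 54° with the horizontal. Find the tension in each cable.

ΣF_x = 0: −T_P·cos43° + T_Q·cos54° = 0 → T_Q = 1.24425·T_P.
ΣF_y = 0: T_P·sin43° + T_Q·sin54° = 130.
Substitute: T_P·(0.681998 + 1.24425·0.809017) = 130 → T_P = 76.9861 ≈ 76.99 lb.
Then T_Q = 1.24425 × 76.9861 = 95.79 lb.

T_P = 76.99 lb, T_Q = 95.79 lb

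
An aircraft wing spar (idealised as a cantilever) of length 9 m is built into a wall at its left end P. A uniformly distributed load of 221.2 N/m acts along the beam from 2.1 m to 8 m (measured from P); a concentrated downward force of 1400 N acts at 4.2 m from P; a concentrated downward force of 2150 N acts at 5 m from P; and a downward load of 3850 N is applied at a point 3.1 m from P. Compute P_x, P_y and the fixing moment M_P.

Resultant of the distributed load: 221.2 × 5.9 = 1305.08 N at 5.05 m from P.
ΣF_x = 0: P_x = 0.
ΣF_y = 0: P_y − 221.2·5.9 − 1400 − 2150 − 3850 = 0 → P_y = 8705 N.
ΣM about P: M_P − (221.2·5.9)·5.05 − 1400·4.2 − 2150·5 − 3850·3.1 = 0 → M_P = 35160 N·m.

P_x = 0, P_y = 8705 N, M_P = 35160 N·m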